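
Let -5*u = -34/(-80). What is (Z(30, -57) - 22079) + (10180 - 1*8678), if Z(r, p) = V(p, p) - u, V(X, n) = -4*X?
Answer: -4069783/200 ≈ -20349.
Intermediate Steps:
u = -17/200 (u = -(-34)/(5*(-80)) = -(-34)*(-1)/(5*80) = -⅕*17/40 = -17/200 ≈ -0.085000)
Z(r, p) = 17/200 - 4*p (Z(r, p) = -4*p - 1*(-17/200) = -4*p + 17/200 = 17/200 - 4*p)
(Z(30, -57) - 22079) + (10180 - 1*8678) = ((17/200 - 4*(-57)) - 22079) + (10180 - 1*8678) = ((17/200 + 228) - 22079) + (10180 - 8678) = (45617/200 - 22079) + 1502 = -4370183/200 + 1502 = -4069783/200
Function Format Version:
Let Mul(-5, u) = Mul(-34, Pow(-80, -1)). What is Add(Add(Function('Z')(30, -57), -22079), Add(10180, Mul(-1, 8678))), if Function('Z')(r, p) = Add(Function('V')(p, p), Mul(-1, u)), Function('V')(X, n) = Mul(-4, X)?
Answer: Rational(-4069783, 200) ≈ -20349.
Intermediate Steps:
u = Rational(-17, 200) (u = Mul(Rational(-1, 5), Mul(-34, Pow(-80, -1))) = Mul(Rational(-1, 5), Mul(-34, Rational(-1, 80))) = Mul(Rational(-1, 5), Rational(17, 40)) = Rational(-17, 200) ≈ -0.085000)
Function('Z')(r, p) = Add(Rational(17, 200), Mul(-4, p)) (Function('Z')(r, p) = Add(Mul(-4, p), Mul(-1, Rational(-17, 200))) = Add(Mul(-4, p), Rational(17, 200)) = Add(Rational(17, 200), Mul(-4, p)))
Add(Add(Function('Z')(30, -57), -22079), Add(10180, Mul(-1, 8678))) = Add(Add(Add(Rational(17, 200), Mul(-4, -57)), -22079), Add(10180, Mul(-1, 8678))) = Add(Add(Add(Rational(17, 200), 228), -22079), Add(10180, -8678)) = Add(Add(Rational(45617, 200), -22079), 1502) = Add(Rational(-4370183, 200), 1502) = Rational(-4069783, 200)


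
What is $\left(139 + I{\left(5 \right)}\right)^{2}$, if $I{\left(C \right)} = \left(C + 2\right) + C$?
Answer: $22801$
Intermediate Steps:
$I{\left(C \right)} = 2 + 2 C$ ($I{\left(C \right)} = \left(2 + C\right) + C = 2 + 2 C$)
$\left(139 + I{\left(5 \right)}\right)^{2} = \left(139 + \left(2 + 2 \cdot 5\right)\right)^{2} = \left(139 + \left(2 + 10\right)\right)^{2} = \left(139 + 12\right)^{2} = 151^{2} = 22801$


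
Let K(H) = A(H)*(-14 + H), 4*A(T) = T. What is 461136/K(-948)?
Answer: 5912/2923 ≈ 2.0226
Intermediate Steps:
A(T) = T/4
K(H) = H*(-14 + H)/4 (K(H) = (H/4)*(-14 + H) = H*(-14 + H)/4)
461136/K(-948) = 461136/(((¼)*(-948)*(-14 - 948))) = 461136/(((¼)*(-948)*(-962))) = 461136/227994 = 461136*(1/227994) = 5912/2923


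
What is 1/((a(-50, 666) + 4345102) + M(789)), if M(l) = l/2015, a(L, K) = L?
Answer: 2015/8755280569 ≈ 2.3015e-7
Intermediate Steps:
M(l) = l/2015 (M(l) = l*(1/2015) = l/2015)
1/((a(-50, 666) + 4345102) + M(789)) = 1/((-50 + 4345102) + (1/2015)*789) = 1/(4345052 + 789/2015) = 1/(8755280569/2015) = 2015/8755280569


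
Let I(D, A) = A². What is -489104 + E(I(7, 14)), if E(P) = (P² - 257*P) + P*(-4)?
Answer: -501844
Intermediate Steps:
E(P) = P² - 261*P (E(P) = (P² - 257*P) - 4*P = P² - 261*P)
-489104 + E(I(7, 14)) = -489104 + 14²*(-261 + 14²) = -489104 + 196*(-261 + 196) = -489104 + 196*(-65) = -489104 - 12740 = -501844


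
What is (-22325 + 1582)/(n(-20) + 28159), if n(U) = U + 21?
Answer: -20743/28160 ≈ -0.73661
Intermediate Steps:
n(U) = 21 + U
(-22325 + 1582)/(n(-20) + 28159) = (-22325 + 1582)/((21 - 20) + 28159) = -20743/(1 + 28159) = -20743/28160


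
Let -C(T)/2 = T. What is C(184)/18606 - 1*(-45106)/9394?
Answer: 29849473/6242313 ≈ 4.7818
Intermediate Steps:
C(T) = -2*T
C(184)/18606 - 1*(-45106)/9394 = -2*184/18606 - 1*(-45106)/9394 = -368*1/18606 + 45106*(1/9394) = -184/9303 + 22553/4697 = 29849473/6242313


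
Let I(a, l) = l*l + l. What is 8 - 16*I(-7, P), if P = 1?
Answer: -24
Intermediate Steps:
I(a, l) = l + l² (I(a, l) = l² + l = l + l²)
8 - 16*I(-7, P) = 8 - 16*(1 + 1) = 8 - 16*2 = 8 - 32 = -24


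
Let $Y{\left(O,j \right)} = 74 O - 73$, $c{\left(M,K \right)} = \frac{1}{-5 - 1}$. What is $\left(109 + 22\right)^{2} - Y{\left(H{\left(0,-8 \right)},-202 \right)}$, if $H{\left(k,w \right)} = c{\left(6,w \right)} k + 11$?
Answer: $16420$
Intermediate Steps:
$c{\left(M,K \right)} = - \frac{1}{6}$ ($c{\left(M,K \right)} = \frac{1}{-6} = - \frac{1}{6}$)
$H{\left(k,w \right)} = 11 - \frac{k}{6}$ ($H{\left(k,w \right)} = - \frac{k}{6} + 11 = 11 - \frac{k}{6}$)
$Y{\left(O,j \right)} = -73 + 74 O$
$\left(109 + 22\right)^{2} - Y{\left(H{\left(0,-8 \right)},-202 \right)} = \left(109 + 22\right)^{2} - \left(-73 + 74 \left(11 - 0\right)\right) = 131^{2} - \left(-73 + 74 \left(11 + 0\right)\right) = 17161 - \left(-73 + 74 \cdot 11\right) = 17161 - \left(-73 + 814\right) = 17161 - 741 = 16420$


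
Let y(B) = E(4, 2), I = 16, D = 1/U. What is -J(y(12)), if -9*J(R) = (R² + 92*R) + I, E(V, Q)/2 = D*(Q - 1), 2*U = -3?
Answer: -944/81 ≈ -11.654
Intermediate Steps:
U = -3/2 (U = (½)*(-3) = -3/2 ≈ -1.5000)
D = -⅔ (D = 1/(-3/2) = -⅔ ≈ -0.66667)
E(V, Q) = 4/3 - 4*Q/3 (E(V, Q) = 2*(-2*(Q - 1)/3) = 2*(-2*(-1 + Q)/3) = 2*(⅔ - 2*Q/3) = 4/3 - 4*Q/3)
y(B) = -4/3 (y(B) = 4/3 - 4/3*2 = 4/3 - 8/3 = -4/3)
J(R) = -16/9 - 92*R/9 - R²/9 (J(R) = -((R² + 92*R) + 16)/9 = -(16 + R² + 92*R)/9 = -16/9 - 92*R/9 - R²/9)
-J(y(12)) = -(-16/9 - 92/9*(-4/3) - (-4/3)²/9) = -(-16/9 + 368/27 - ⅑*16/9) = -(-16/9 + 368/27 - 16/81) = -1*944/81 = -944/81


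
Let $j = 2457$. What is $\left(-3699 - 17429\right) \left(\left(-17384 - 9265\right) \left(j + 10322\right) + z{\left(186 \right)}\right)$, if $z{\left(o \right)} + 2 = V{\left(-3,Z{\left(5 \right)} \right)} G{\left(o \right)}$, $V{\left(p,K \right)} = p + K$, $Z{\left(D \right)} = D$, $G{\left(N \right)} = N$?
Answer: $7195081262728$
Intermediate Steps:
$V{\left(p,K \right)} = K + p$
$z{\left(o \right)} = -2 + 2 o$ ($z{\left(o \right)} = -2 + \left(5 - 3\right) o = -2 + 2 o$)
$\left(-3699 - 17429\right) \left(\left(-17384 - 9265\right) \left(j + 10322\right) + z{\left(186 \right)}\right) = \left(-3699 - 17429\right) \left(\left(-17384 - 9265\right) \left(2457 + 10322\right) + \left(-2 + 2 \cdot 186\right)\right) = - 21128 \left(\left(-26649\right) 12779 + \left(-2 + 372\right)\right) = - 21128 \left(-340547571 + 370\right) = \left(-21128\right) \left(-340547201\right) = 7195081262728$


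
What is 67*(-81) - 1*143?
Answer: -5570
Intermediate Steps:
67*(-81) - 1*143 = -5427 - 143 = -5570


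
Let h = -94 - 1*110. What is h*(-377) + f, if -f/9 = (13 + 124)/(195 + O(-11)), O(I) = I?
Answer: 14149839/184 ≈ 76901.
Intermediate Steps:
h = -204 (h = -94 - 110 = -204)
f = -1233/184 (f = -9*(13 + 124)/(195 - 11) = -1233/184 ≈ -6.7011)
h*(-377) + f = -204*(-377) - 1233/184 = 76908 - 1233/184 = 14149839/184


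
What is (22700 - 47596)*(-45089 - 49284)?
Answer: 2349510208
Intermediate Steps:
(22700 - 47596)*(-45089 - 49284) = -24896*(-94373) = 2349510208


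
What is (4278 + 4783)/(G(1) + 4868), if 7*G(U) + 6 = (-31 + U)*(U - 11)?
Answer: 9061/4910 ≈ 1.8454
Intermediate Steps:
G(U) = -6/7 + (-31 + U)*(-11 + U)/7 (G(U) = -6/7 + ((-31 + U)*(U - 11))/7 = -6/7 + ((-31 + U)*(-11 + U))/7 = -6/7 + (-31 + U)*(-11 + U)/7)
(4278 + 4783)/(G(1) + 4868) = (4278 + 4783)/((335/7 - 6*1 + (⅐)*1²) + 4868) = 9061/((335/7 - 6 + (⅐)*1) + 4868) = 9061/((335/7 - 6 + ⅐) + 4868) = 9061/(42 + 4868) = 9061/4910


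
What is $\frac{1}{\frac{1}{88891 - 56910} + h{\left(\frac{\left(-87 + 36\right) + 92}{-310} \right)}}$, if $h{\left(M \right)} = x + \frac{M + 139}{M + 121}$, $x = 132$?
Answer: $\frac{1198296089}{159551871286} \approx 0.0075104$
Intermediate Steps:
$h{\left(M \right)} = 132 + \frac{139 + M}{121 + M}$ ($h{\left(M \right)} = 132 + \frac{M + 139}{M + 121} = 132 + \frac{139 + M}{121 + M}$)
$\frac{1}{\frac{1}{88891 - 56910} + h{\left(\frac{\left(-87 + 36\right) + 92}{-310} \right)}} = \frac{1}{\frac{1}{88891 - 56910} + \frac{16111 + 133 \frac{\left(-87 + 36\right) + 92}{-310}}{121 + \frac{\left(-87 + 36\right) + 92}{-310}}} = \frac{1}{\frac{1}{88891 - 56910} + \frac{16111 + 133 \left(-51 + 92\right) \left(- \frac{1}{310}\right)}{121 + \left(-51 + 92\right) \left(- \frac{1}{310}\right)}} = \frac{1}{\frac{1}{31981} + \frac{16111 + 133 \cdot 41 \left(- \frac{1}{310}\right)}{121 + 41 \left(- \frac{1}{310}\right)}} = \frac{1}{\frac{1}{31981} + \frac{16111 + 133 \left(- \frac{41}{310}\right)}{121 - \frac{41}{310}}} = \frac{1}{\frac{1}{31981} + \frac{16111 - \frac{5453}{310}}{\frac{37469}{310}}} = \frac{1}{\frac{1}{31981} + \frac{310}{37469} \cdot \frac{4988957}{310}} = \frac{1}{\frac{1}{31981} + \frac{4988957}{37469}} = \frac{1}{\frac{159551871286}{1198296089}} = \frac{1198296089}{159551871286}$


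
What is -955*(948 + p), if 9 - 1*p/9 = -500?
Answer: -5280195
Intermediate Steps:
p = 4581 (p = 81 - 9*(-500) = 81 + 4500 = 4581)
-955*(948 + p) = -955*(948 + 4581) = -955*5529 = -5280195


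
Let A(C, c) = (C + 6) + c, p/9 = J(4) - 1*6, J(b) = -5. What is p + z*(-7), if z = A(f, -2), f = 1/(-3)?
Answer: -374/3 ≈ -124.67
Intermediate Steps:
f = -1/3 ≈ -0.33333
p = -99 (p = 9*(-5 - 1*6) = 9*(-5 - 6) = 9*(-11) = -99)
A(C, c) = 6 + C + c (A(C, c) = (6 + C) + c = 6 + C + c)
z = 11/3 (z = 6 - 1/3 - 2 = 11/3 ≈ 3.6667)
p + z*(-7) = -99 + (11/3)*(-7) = -99 - 77/3 = -374/3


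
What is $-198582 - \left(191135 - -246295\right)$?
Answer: $-636012$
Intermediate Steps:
$-198582 - \left(191135 - -246295\right) = -198582 - \left(191135 + 246295\right) = -198582 - 437430 = -636012$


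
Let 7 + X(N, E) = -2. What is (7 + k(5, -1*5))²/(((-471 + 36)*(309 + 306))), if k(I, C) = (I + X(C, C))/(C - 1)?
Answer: -529/2407725 ≈ -0.00021971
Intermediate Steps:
X(N, E) = -9 (X(N, E) = -7 - 2 = -9)
k(I, C) = (-9 + I)/(-1 + C) (k(I, C) = (I - 9)/(C - 1) = (-9 + I)/(-1 + C))
(7 + k(5, -1*5))²/(((-471 + 36)*(309 + 306))) = (7 + (-9 + 5)/(-1 - 1*5))²/(((-471 + 36)*(309 + 306))) = (7 - 4/(-1 - 5))²/((-435*615)) = (7 - 4/(-6))²/(-267525) = (7 - ⅙*(-4))²*(-1/267525) = (7 + ⅔)²*(-1/267525) = (23/3)²*(-1/267525) = (529/9)*(-1/267525) = -529/2407725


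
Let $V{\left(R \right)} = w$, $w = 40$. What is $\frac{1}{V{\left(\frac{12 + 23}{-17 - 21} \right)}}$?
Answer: $\frac{1}{40} \approx 0.025$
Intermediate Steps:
$V{\left(R \right)} = 40$
$\frac{1}{V{\left(\frac{12 + 23}{-17 - 21} \right)}} = \frac{1}{40}$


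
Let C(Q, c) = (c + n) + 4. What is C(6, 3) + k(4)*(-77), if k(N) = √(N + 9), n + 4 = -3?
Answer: -77*√13 ≈ -277.63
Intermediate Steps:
n = -7 (n = -4 - 3 = -7)
k(N) = √(9 + N)
C(Q, c) = -3 + c (C(Q, c) = (c - 7) + 4 = (-7 + c) + 4 = -3 + c)
C(6, 3) + k(4)*(-77) = (-3 + 3) + √(9 + 4)*(-77) = 0 + √13*(-77) = 0 - 77*√13 = -77*√13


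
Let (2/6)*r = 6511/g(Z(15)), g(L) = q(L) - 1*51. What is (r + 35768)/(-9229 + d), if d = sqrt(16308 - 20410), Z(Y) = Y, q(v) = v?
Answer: -3901144445/1022142516 - 422705*I*sqrt(4102)/1022142516 ≈ -3.8166 - 0.026486*I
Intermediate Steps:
g(L) = -51 + L (g(L) = L - 1*51 = L - 51 = -51 + L)
d = I*sqrt(4102) (d = sqrt(-4102) = I*sqrt(4102) ≈ 64.047*I)
r = -6511/12 (r = 3*(6511/(-51 + 15)) = 3*(6511/(-36)) = 3*(6511*(-1/36)) = 3*(-6511/36) = -6511/12 ≈ -542.58)
(r + 35768)/(-9229 + d) = (-6511/12 + 35768)/(-9229 + I*sqrt(4102)) = 422705/(12*(-9229 + I*sqrt(4102)))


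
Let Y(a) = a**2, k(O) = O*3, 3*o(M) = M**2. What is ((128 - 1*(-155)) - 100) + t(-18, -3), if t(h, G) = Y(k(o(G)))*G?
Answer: -60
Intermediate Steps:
o(M) = M**2/3
k(O) = 3*O
t(h, G) = G**5 (t(h, G) = (3*(G**2/3))**2*G = (G**2)**2*G = G**4*G = G**5)
((128 - 1*(-155)) - 100) + t(-18, -3) = ((128 - 1*(-155)) - 100) + (-3)**5 = ((128 + 155) - 100) - 243 = (283 - 100) - 243 = 183 - 243 = -60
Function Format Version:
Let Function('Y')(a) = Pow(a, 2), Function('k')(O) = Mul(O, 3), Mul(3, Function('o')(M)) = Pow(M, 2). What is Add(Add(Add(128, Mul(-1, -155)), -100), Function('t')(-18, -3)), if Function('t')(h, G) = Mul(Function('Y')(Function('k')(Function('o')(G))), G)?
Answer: -60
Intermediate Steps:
Function('o')(M) = Mul(Rational(1, 3), Pow(M, 2))
Function('k')(O) = Mul(3, O)
Function('t')(h, G) = Pow(G, 5) (Function('t')(h, G) = Mul(Pow(Mul(3, Mul(Rational(1, 3), Pow(G, 2))), 2), G) = Mul(Pow(Pow(G, 2), 2), G) = Mul(Pow(G, 4), G) = Pow(G, 5))
Add(Add(Add(128, Mul(-1, -155)), -100), Function('t')(-18, -3)) = Add(Add(Add(128, Mul(-1, -155)), -100), Pow(-3, 5)) = Add(Add(Add(128, 155), -100), -243) = Add(Add(283, -100), -243) = Add(183, -243) = -60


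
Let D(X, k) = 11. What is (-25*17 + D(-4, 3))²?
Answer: 171396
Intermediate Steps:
(-25*17 + D(-4, 3))² = (-25*17 + 11)² = (-425 + 11)² = (-414)² = 171396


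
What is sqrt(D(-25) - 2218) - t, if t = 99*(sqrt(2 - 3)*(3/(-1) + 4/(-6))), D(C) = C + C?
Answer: I*(363 + 18*sqrt(7)) ≈ 410.62*I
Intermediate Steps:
D(C) = 2*C
t = -363*I (t = 99*(sqrt(-1)*(3*(-1) + 4*(-1/6))) = 99*(I*(-3 - 2/3)) = 99*(I*(-11/3)) = 99*(-11*I/3) = -363*I ≈ -363.0*I)
sqrt(D(-25) - 2218) - t = sqrt(2*(-25) - 2218) - (-363)*I = sqrt(-50 - 2218) + 363*I = sqrt(-2268) + 363*I = 18*I*sqrt(7) + 363*I = 363*I + 18*I*sqrt(7)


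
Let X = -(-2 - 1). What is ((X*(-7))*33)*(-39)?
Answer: 27027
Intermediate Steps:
X = 3 (X = -1*(-3) = 3)
((X*(-7))*33)*(-39) = ((3*(-7))*33)*(-39) = -21*33*(-39) = -693*(-39) = 27027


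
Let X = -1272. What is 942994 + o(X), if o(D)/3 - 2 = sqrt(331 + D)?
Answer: 943000 + 3*I*sqrt(941) ≈ 9.43e+5 + 92.027*I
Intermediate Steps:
o(D) = 6 + 3*sqrt(331 + D)
942994 + o(X) = 942994 + (6 + 3*sqrt(331 - 1272)) = 942994 + (6 + 3*sqrt(-941)) = 942994 + (6 + 3*(I*sqrt(941))) = 942994 + (6 + 3*I*sqrt(941)) = 943000 + 3*I*sqrt(941)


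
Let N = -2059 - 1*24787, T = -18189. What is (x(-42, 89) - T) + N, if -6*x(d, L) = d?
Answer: -8650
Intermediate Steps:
x(d, L) = -d/6
N = -26846 (N = -2059 - 24787 = -26846)
(x(-42, 89) - T) + N = (-⅙*(-42) - 1*(-18189)) - 26846 = (7 + 18189) - 26846 = 18196 - 26846 = -8650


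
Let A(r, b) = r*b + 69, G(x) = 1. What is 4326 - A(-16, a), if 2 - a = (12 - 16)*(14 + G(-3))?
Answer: 5249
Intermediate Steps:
a = 62 (a = 2 - (12 - 16)*(14 + 1) = 2 - (-4)*15 = 2 - 1*(-60) = 2 + 60 = 62)
A(r, b) = 69 + b*r (A(r, b) = b*r + 69 = 69 + b*r)
4326 - A(-16, a) = 4326 - (69 + 62*(-16)) = 4326 - (69 - 992) = 4326 - 1*(-923) = 4326 + 923 = 5249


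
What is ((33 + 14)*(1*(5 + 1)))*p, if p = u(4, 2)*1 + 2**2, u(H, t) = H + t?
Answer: 2820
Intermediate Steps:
p = 10 (p = (4 + 2)*1 + 2**2 = 6*1 + 4 = 6 + 4 = 10)
((33 + 14)*(1*(5 + 1)))*p = ((33 + 14)*(1*(5 + 1)))*10 = (47*(1*6))*10 = (47*6)*10 = 282*10 = 2820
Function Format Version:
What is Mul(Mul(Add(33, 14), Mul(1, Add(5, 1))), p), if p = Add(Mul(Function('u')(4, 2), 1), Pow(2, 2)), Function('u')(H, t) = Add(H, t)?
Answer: 2820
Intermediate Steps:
p = 10 (p = Add(Mul(Add(4, 2), 1), Pow(2, 2)) = Add(Mul(6, 1), 4) = Add(6, 4) = 10)
Mul(Mul(Add(33, 14), Mul(1, Add(5, 1))), p) = Mul(Mul(Add(33, 14), Mul(1, Add(5, 1))), 10) = Mul(Mul(47, Mul(1, 6)), 10) = Mul(Mul(47, 6), 10) = Mul(282, 10) = 2820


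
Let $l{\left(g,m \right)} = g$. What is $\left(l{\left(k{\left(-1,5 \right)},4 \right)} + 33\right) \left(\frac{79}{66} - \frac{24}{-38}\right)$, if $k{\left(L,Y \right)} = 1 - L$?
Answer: $\frac{80255}{1254} \approx 63.999$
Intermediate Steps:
$\left(l{\left(k{\left(-1,5 \right)},4 \right)} + 33\right) \left(\frac{79}{66} - \frac{24}{-38}\right) = \left(\left(1 - -1\right) + 33\right) \left(\frac{79}{66} - \frac{24}{-38}\right) = \left(\left(1 + 1\right) + 33\right) \left(79 \cdot \frac{1}{66} - - \frac{12}{19}\right) = \left(2 + 33\right) \left(\frac{79}{66} + \frac{12}{19}\right) = 35 \cdot \frac{2293}{1254} = \frac{80255}{1254}$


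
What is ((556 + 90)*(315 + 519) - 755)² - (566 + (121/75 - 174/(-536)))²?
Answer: 116942052590714514191/404010000 ≈ 2.8945e+11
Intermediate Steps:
((556 + 90)*(315 + 519) - 755)² - (566 + (121/75 - 174/(-536)))² = (646*834 - 755)² - (566 + (121*(1/75) - 174*(-1/536)))² = (538764 - 755)² - (566 + (121/75 + 87/268))² = 538009² - (566 + 38953/20100)² = 289453684081 - (11415553/20100)² = 289453684081 - 1*130314850295809/404010000 = 289453684081 - 130314850295809/404010000 = 116942052590714514191/404010000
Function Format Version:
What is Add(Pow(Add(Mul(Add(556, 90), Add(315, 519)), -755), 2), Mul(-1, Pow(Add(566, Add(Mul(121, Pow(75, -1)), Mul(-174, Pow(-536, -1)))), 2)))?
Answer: Rational(116942052590714514191, 404010000) ≈ 2.8945e+11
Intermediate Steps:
Add(Pow(Add(Mul(Add(556, 90), Add(315, 519)), -755), 2), Mul(-1, Pow(Add(566, Add(Mul(121, Pow(75, -1)), Mul(-174, Pow(-536, -1)))), 2))) = Add(Pow(Add(Mul(646, 834), -755), 2), Mul(-1, Pow(Add(566, Add(Mul(121, Rational(1, 75)), Mul(-174, Rational(-1, 536)))), 2))) = Add(Pow(Add(538764, -755), 2), Mul(-1, Pow(Add(566, Add(Rational(121, 75), Rational(87, 268))), 2))) = Add(Pow(538009, 2), Mul(-1, Pow(Add(566, Rational(38953, 20100)), 2))) = Add(289453684081, Mul(-1, Pow(Rational(11415553, 20100), 2))) = Add(289453684081, Mul(-1, Rational(130314850295809, 404010000))) = Add(289453684081, Rational(-130314850295809, 404010000)) = Rational(116942052590714514191, 404010000)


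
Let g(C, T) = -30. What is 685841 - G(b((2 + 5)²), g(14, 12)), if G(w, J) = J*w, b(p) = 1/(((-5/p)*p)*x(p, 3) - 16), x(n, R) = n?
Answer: 59668157/87 ≈ 6.8584e+5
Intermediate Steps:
b(p) = 1/(-16 - 5*p) (b(p) = 1/(((-5/p)*p)*p - 16) = 1/(-5*p - 16) = 1/(-16 - 5*p))
685841 - G(b((2 + 5)²), g(14, 12)) = 685841 - (-30)*(-1/(16 + 5*(2 + 5)²)) = 685841 - (-30)*(-1/(16 + 5*7²)) = 685841 - (-30)*(-1/(16 + 5*49)) = 685841 - (-30)*(-1/(16 + 245)) = 685841 - (-30)*(-1/261) = 685841 - (-30)*(-1*1/261) = 685841 - (-30)*(-1)/261 = 685841 - 1*10/87 = 685841 - 10/87 = 59668157/87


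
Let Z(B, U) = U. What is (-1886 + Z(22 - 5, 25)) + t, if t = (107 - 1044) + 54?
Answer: -2744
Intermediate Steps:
t = -883 (t = -937 + 54 = -883)
(-1886 + Z(22 - 5, 25)) + t = (-1886 + 25) - 883 = -1861 - 883 = -2744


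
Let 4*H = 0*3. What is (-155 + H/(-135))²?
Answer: 24025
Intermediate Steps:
H = 0 (H = (0*3)/4 = (¼)*0 = 0)
(-155 + H/(-135))² = (-155 + 0/(-135))² = (-155 + 0*(-1/135))² = (-155 + 0)² = (-155)² = 24025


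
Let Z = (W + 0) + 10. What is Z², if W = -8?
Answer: 4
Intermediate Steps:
Z = 2 (Z = (-8 + 0) + 10 = -8 + 10 = 2)
Z² = 2² = 4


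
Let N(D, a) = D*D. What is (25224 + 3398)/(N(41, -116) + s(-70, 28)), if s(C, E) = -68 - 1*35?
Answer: 14311/789 ≈ 18.138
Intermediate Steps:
s(C, E) = -103 (s(C, E) = -68 - 35 = -103)
N(D, a) = D²
(25224 + 3398)/(N(41, -116) + s(-70, 28)) = (25224 + 3398)/(41² - 103) = 28622/(1681 - 103) = 28622/1578 = 28622*(1/1578) = 14311/789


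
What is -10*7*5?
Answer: -350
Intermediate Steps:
-10*7*5 = -70*5 = -350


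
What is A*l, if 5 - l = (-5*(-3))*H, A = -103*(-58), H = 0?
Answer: 29870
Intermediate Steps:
A = 5974
l = 5 (l = 5 - (-5*(-3))*0 = 5 - 15*0 = 5 - 1*0 = 5 + 0 = 5)
A*l = 5974*5 = 29870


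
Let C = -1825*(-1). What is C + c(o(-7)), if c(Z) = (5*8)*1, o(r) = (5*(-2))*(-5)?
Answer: 1865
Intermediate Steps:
o(r) = 50 (o(r) = -10*(-5) = 50)
c(Z) = 40 (c(Z) = 40*1 = 40)
C = 1825
C + c(o(-7)) = 1825 + 40 = 1865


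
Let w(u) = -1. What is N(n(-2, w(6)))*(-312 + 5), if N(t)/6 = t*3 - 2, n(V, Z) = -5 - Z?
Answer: 25788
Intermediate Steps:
N(t) = -12 + 18*t (N(t) = 6*(t*3 - 2) = 6*(3*t - 2) = 6*(-2 + 3*t) = -12 + 18*t)
N(n(-2, w(6)))*(-312 + 5) = (-12 + 18*(-5 - 1*(-1)))*(-312 + 5) = (-12 + 18*(-5 + 1))*(-307) = (-12 + 18*(-4))*(-307) = (-12 - 72)*(-307) = -84*(-307) = 25788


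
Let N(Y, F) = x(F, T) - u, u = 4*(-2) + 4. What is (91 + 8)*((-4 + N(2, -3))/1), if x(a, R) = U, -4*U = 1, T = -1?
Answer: -99/4 ≈ -24.750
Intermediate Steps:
U = -¼ (U = -¼*1 = -¼ ≈ -0.25000)
x(a, R) = -¼
u = -4 (u = -8 + 4 = -4)
N(Y, F) = 15/4 (N(Y, F) = -¼ - 1*(-4) = -¼ + 4 = 15/4)
(91 + 8)*((-4 + N(2, -3))/1) = (91 + 8)*((-4 + 15/4)/1) = 99*(1*(-¼)) = 99*(-¼) = -99/4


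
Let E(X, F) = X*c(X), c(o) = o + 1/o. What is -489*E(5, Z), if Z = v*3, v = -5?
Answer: -12714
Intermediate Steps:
Z = -15 (Z = -5*3 = -15)
E(X, F) = X*(X + 1/X)
-489*E(5, Z) = -489*(1 + 5²) = -489*(1 + 25) = -489*26 = -12714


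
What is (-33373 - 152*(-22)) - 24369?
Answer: -54398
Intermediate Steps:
(-33373 - 152*(-22)) - 24369 = (-33373 + 3344) - 24369 = -30029 - 24369 = -54398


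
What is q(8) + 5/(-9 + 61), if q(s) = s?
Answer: 421/52 ≈ 8.0962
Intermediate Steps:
q(8) + 5/(-9 + 61) = 8 + 5/(-9 + 61) = 8 + 5/52 = 421/52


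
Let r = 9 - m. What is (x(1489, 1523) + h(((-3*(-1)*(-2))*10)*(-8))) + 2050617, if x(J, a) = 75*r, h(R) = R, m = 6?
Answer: 2051322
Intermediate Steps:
r = 3 (r = 9 - 1*6 = 9 - 6 = 3)
x(J, a) = 225 (x(J, a) = 75*3 = 225)
(x(1489, 1523) + h(((-3*(-1)*(-2))*10)*(-8))) + 2050617 = (225 + ((-3*(-1)*(-2))*10)*(-8)) + 2050617 = (225 + ((3*(-2))*10)*(-8)) + 2050617 = (225 - 6*10*(-8)) + 2050617 = (225 - 60*(-8)) + 2050617 = (225 + 480) + 2050617 = 705 + 2050617 = 2051322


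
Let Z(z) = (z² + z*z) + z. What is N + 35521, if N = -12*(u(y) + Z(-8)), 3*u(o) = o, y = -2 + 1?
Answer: 34085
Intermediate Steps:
y = -1
u(o) = o/3
Z(z) = z + 2*z² (Z(z) = (z² + z²) + z = 2*z² + z = z + 2*z²)
N = -1436 (N = -12*((⅓)*(-1) - 8*(1 + 2*(-8))) = -12*(-⅓ - 8*(1 - 16)) = -12*(-⅓ - 8*(-15)) = -12*(-⅓ + 120) = -12*359/3 = -1436)
N + 35521 = -1436 + 35521 = 34085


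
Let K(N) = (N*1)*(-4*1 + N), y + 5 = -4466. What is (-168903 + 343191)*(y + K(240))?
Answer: 9092430672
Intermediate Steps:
y = -4471 (y = -5 - 4466 = -4471)
K(N) = N*(-4 + N)
(-168903 + 343191)*(y + K(240)) = (-168903 + 343191)*(-4471 + 240*(-4 + 240)) = 174288*(-4471 + 240*236) = 174288*(-4471 + 56640) = 174288*52169 = 9092430672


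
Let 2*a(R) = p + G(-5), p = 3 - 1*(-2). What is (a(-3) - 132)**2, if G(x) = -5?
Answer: 17424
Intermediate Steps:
p = 5 (p = 3 + 2 = 5)
a(R) = 0 (a(R) = (5 - 5)/2 = (1/2)*0 = 0)
(a(-3) - 132)**2 = (0 - 132)**2 = (-132)**2 = 17424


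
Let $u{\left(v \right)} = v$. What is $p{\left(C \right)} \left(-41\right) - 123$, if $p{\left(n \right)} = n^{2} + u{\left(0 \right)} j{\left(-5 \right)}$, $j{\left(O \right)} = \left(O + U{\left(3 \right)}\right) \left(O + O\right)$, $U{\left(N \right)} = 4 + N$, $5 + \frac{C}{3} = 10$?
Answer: $-9348$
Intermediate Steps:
$C = 15$ ($C = -15 + 3 \cdot 10 = -15 + 30 = 15$)
$j{\left(O \right)} = 2 O \left(7 + O\right)$ ($j{\left(O \right)} = \left(O + \left(4 + 3\right)\right) \left(O + O\right) = \left(O + 7\right) 2 O = \left(7 + O\right) 2 O = 2 O \left(7 + O\right)$)
$p{\left(n \right)} = n^{2}$ ($p{\left(n \right)} = n^{2} + 0 \cdot 2 \left(-5\right) \left(7 - 5\right) = n^{2} + 0 \cdot 2 \left(-5\right) 2 = n^{2} + 0 \left(-20\right) = n^{2} + 0 = n^{2}$)
$p{\left(C \right)} \left(-41\right) - 123 = 15^{2} \left(-41\right) - 123 = 225 \left(-41\right) - 123 = -9225 - 123 = -9348$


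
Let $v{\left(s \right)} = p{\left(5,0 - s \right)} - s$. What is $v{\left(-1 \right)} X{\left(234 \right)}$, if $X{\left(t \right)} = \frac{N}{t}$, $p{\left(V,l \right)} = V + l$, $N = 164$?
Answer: $\frac{574}{117} \approx 4.906$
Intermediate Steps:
$v{\left(s \right)} = 5 - 2 s$ ($v{\left(s \right)} = \left(5 + \left(0 - s\right)\right) - s = \left(5 - s\right) - s = 5 - 2 s$)
$X{\left(t \right)} = \frac{164}{t}$
$v{\left(-1 \right)} X{\left(234 \right)} = \left(5 - -2\right) \frac{164}{234} = \left(5 + 2\right) 164 \cdot \frac{1}{234} = 7 \cdot \frac{82}{117} = \frac{574}{117}$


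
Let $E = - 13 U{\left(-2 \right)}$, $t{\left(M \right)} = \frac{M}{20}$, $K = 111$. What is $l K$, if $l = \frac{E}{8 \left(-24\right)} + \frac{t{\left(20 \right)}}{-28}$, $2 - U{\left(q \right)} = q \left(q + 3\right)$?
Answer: $\frac{2923}{112} \approx 26.098$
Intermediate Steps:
$U{\left(q \right)} = 2 - q \left(3 + q\right)$ ($U{\left(q \right)} = 2 - q \left(q + 3\right) = 2 - q \left(3 + q\right)$)
$t{\left(M \right)} = \frac{M}{20}$ ($t{\left(M \right)} = M \frac{1}{20} = \frac{M}{20}$)
$E = -52$ ($E = - 13 \left(2 - \left(-2\right)^{2} - -6\right) = - 13 \left(2 - 4 + 6\right) = \left(-13\right) 4 = -52$)
$l = \frac{79}{336}$ ($l = - \frac{52}{8 \left(-24\right)} + \frac{\frac{1}{20} \cdot 20}{-28} = - \frac{52}{-192} + 1 \left(- \frac{1}{28}\right) = \left(-52\right) \left(- \frac{1}{192}\right) - \frac{1}{28} = \frac{13}{48} - \frac{1}{28} = \frac{79}{336} \approx 0.23512$)
$l K = \frac{79}{336} \cdot 111 = \frac{2923}{112}$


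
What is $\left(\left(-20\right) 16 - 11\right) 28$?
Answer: $-9268$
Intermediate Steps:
$\left(\left(-20\right) 16 - 11\right) 28 = \left(-320 - 11\right) 28 = \left(-331\right) 28 = -9268$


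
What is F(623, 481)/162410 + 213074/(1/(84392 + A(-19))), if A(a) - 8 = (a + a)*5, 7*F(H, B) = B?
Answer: 20398814685980281/1136870 ≈ 1.7943e+10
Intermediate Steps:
F(H, B) = B/7
A(a) = 8 + 10*a (A(a) = 8 + (a + a)*5 = 8 + (2*a)*5 = 8 + 10*a)
F(623, 481)/162410 + 213074/(1/(84392 + A(-19))) = ((1/7)*481)/162410 + 213074/(1/(84392 + (8 + 10*(-19)))) = (481/7)*(1/162410) + 213074/(1/(84392 + (8 - 190))) = 481/1136870 + 213074/(1/(84392 - 182)) = 481/1136870 + 213074/(1/84210) = 481/1136870 + 213074*84210 = 481/1136870 + 17942961540 = 20398814685980281/1136870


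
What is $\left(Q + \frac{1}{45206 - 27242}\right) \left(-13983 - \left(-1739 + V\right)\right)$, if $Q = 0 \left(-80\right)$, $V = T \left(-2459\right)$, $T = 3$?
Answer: $- \frac{4867}{17964} \approx -0.27093$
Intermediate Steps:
$V = -7377$ ($V = 3 \left(-2459\right) = -7377$)
$Q = 0$
$\left(Q + \frac{1}{45206 - 27242}\right) \left(-13983 - \left(-1739 + V\right)\right) = \left(0 + \frac{1}{45206 - 27242}\right) \left(-13983 + \left(1739 - -7377\right)\right) = \left(0 + \frac{1}{17964}\right) \left(-13983 + \left(1739 + 7377\right)\right) = \left(0 + \frac{1}{17964}\right) \left(-13983 + 9116\right) = \frac{1}{17964} \left(-4867\right) = - \frac{4867}{17964}$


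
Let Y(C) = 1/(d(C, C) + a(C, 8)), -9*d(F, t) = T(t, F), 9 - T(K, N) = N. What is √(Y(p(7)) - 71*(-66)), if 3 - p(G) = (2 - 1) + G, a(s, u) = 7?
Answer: √229623/7 ≈ 68.456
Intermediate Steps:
T(K, N) = 9 - N
d(F, t) = -1 + F/9 (d(F, t) = -(9 - F)/9 = -1 + F/9)
p(G) = 2 - G (p(G) = 3 - ((2 - 1) + G) = 3 - (1 + G) = 3 + (-1 - G) = 2 - G)
Y(C) = 1/(6 + C/9) (Y(C) = 1/((-1 + C/9) + 7) = 1/(6 + C/9))
√(Y(p(7)) - 71*(-66)) = √(9/(54 + (2 - 1*7)) - 71*(-66)) = √(9/(54 + (2 - 7)) + 4686) = √(9/(54 - 5) + 4686) = √(9/49 + 4686) = √(229623/49) = √229623/7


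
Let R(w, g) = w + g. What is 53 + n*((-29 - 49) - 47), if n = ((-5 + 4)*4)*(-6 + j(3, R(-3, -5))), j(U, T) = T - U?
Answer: -8447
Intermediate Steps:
R(w, g) = g + w
n = 68 (n = ((-5 + 4)*4)*(-6 + ((-5 - 3) - 1*3)) = (-1*4)*(-6 + (-8 - 3)) = -4*(-6 - 11) = -4*(-17) = 68)
53 + n*((-29 - 49) - 47) = 53 + 68*((-29 - 49) - 47) = 53 + 68*(-78 - 47) = 53 + 68*(-125) = 53 - 8500 = -8447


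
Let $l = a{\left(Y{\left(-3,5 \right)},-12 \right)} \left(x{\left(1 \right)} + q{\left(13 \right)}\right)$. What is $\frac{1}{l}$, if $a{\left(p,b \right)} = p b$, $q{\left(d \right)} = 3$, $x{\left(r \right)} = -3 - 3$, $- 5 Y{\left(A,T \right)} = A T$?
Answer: $\frac{1}{108} \approx 0.0092593$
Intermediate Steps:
$Y{\left(A,T \right)} = - \frac{A T}{5}$
$x{\left(r \right)} = -6$ ($x{\left(r \right)} = -3 - 3 = -6$)
$a{\left(p,b \right)} = b p$
$l = 108$ ($l = - 12 \left(\left(- \frac{1}{5}\right) \left(-3\right) 5\right) \left(-6 + 3\right) = \left(-12\right) 3 \left(-3\right) = \left(-36\right) \left(-3\right) = 108$)
$\frac{1}{l} = \frac{1}{108}$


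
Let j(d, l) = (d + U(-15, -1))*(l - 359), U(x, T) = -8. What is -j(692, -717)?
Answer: 735984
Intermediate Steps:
j(d, l) = (-359 + l)*(-8 + d) (j(d, l) = (d - 8)*(l - 359) = (-8 + d)*(-359 + l) = (-359 + l)*(-8 + d))
-j(692, -717) = -(2872 - 359*692 - 8*(-717) + 692*(-717)) = -(2872 - 248428 + 5736 - 496164) = -1*(-735984) = 735984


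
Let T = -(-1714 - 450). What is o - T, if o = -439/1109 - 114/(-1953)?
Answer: -1562562923/721959 ≈ -2164.3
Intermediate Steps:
T = 2164 (T = -1*(-2164) = 2164)
o = -243647/721959 (o = -439*1/1109 - 114*(-1/1953) = -439/1109 + 38/651 = -243647/721959 ≈ -0.33748)
o - T = -243647/721959 - 1*2164 = -243647/721959 - 2164 = -1562562923/721959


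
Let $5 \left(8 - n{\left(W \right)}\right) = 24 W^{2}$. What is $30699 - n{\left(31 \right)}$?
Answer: $\frac{176519}{5} \approx 35304.0$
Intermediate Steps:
$n{\left(W \right)} = 8 - \frac{24 W^{2}}{5}$
$30699 - n{\left(31 \right)} = 30699 - \left(8 - \frac{24 \cdot 31^{2}}{5}\right) = 30699 - \left(8 - \frac{23064}{5}\right) = 30699 - - \frac{23024}{5} = 30699 + \frac{23024}{5} = \frac{176519}{5}$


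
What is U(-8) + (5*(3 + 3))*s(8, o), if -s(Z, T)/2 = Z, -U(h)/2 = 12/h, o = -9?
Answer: -477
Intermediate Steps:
U(h) = -24/h
s(Z, T) = -2*Z
U(-8) + (5*(3 + 3))*s(8, o) = -24/(-8) + (5*(3 + 3))*(-2*8) = -24*(-1/8) + (5*6)*(-16) = 3 + 30*(-16) = 3 - 480 = -477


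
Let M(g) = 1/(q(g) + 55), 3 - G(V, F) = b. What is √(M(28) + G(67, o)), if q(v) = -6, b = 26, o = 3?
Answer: I*√1126/7 ≈ 4.7937*I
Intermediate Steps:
G(V, F) = -23 (G(V, F) = 3 - 1*26 = 3 - 26 = -23)
M(g) = 1/49 (M(g) = 1/(-6 + 55) = 1/49)
√(M(28) + G(67, o)) = √(1/49 - 23) = √(-1126/49) = I*√1126/7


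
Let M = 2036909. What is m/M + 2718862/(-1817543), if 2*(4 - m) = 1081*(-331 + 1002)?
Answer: -252948796885/151108967126 ≈ -1.6740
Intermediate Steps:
m = -725343/2 (m = 4 - 1081*(-331 + 1002)/2 = 4 - 1081*671/2 = 4 - ½*725351 = 4 - 725351/2 = -725343/2 ≈ -3.6267e+5)
m/M + 2718862/(-1817543) = -725343/2/2036909 + 2718862/(-1817543) = -725343/2*1/2036909 + 2718862*(-1/1817543) = -725343/4073818 - 2718862/1817543 = -252948796885/151108967126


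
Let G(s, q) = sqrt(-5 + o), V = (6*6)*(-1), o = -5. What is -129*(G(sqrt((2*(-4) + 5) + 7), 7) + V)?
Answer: 4644 - 129*I*sqrt(10) ≈ 4644.0 - 407.93*I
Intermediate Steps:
V = -36 (V = 36*(-1) = -36)
G(s, q) = I*sqrt(10) (G(s, q) = sqrt(-5 - 5) = sqrt(-10) = I*sqrt(10))
-129*(G(sqrt((2*(-4) + 5) + 7), 7) + V) = -129*(I*sqrt(10) - 36) = -129*(-36 + I*sqrt(10)) = 4644 - 129*I*sqrt(10)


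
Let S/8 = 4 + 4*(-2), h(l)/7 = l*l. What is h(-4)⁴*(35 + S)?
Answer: 472055808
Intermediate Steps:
h(l) = 7*l² (h(l) = 7*(l*l) = 7*l²)
S = -32 (S = 8*(4 + 4*(-2)) = 8*(4 - 8) = 8*(-4) = -32)
h(-4)⁴*(35 + S) = (7*(-4)²)⁴*(35 - 32) = (7*16)⁴*3 = 112⁴*3 = 157351936*3 = 472055808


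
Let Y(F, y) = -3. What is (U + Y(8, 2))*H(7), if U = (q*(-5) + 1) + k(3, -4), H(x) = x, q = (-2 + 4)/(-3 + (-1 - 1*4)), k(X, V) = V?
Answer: -133/4 ≈ -33.250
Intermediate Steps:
q = -¼ (q = 2/(-3 + (-1 - 4)) = 2/(-3 - 5) = 2/(-8) = 2*(-⅛) = -¼ ≈ -0.25000)
U = -7/4 (U = (-¼*(-5) + 1) - 4 = (5/4 + 1) - 4 = 9/4 - 4 = -7/4 ≈ -1.7500)
(U + Y(8, 2))*H(7) = (-7/4 - 3)*7 = -19/4*7 = -133/4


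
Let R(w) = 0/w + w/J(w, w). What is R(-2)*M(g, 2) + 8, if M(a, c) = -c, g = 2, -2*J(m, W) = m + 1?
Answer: 16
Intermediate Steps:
J(m, W) = -1/2 - m/2 (J(m, W) = -(m + 1)/2 = -(1 + m)/2 = -1/2 - m/2)
R(w) = w/(-1/2 - w/2) (R(w) = 0/w + w/(-1/2 - w/2) = 0 + w/(-1/2 - w/2) = w/(-1/2 - w/2))
R(-2)*M(g, 2) + 8 = (-2*(-2)/(1 - 2))*(-1*2) + 8 = -2*(-2)/(-1)*(-2) + 8 = -2*(-2)*(-1)*(-2) + 8 = -4*(-2) + 8 = 8 + 8 = 16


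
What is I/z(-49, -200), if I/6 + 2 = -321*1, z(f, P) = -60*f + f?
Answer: -1938/2891 ≈ -0.67036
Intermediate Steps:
z(f, P) = -59*f
I = -1938 (I = -12 + 6*(-321*1) = -12 + 6*(-321) = -12 - 1926 = -1938)
I/z(-49, -200) = -1938/((-59*(-49))) = -1938/2891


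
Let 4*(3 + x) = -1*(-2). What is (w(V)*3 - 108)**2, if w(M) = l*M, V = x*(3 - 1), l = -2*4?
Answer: 144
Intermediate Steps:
x = -5/2 (x = -3 + (-1*(-2))/4 = -3 + (1/4)*2 = -3 + 1/2 = -5/2 ≈ -2.5000)
l = -8
V = -5 (V = -5*(3 - 1)/2 = -5/2*2 = -5)
w(M) = -8*M
(w(V)*3 - 108)**2 = (-8*(-5)*3 - 108)**2 = (40*3 - 108)**2 = (120 - 108)**2 = 12**2 = 144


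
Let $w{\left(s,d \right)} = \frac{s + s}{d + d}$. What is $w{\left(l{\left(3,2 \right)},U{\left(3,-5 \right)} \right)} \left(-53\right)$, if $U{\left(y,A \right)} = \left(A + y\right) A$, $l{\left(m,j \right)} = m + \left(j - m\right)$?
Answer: $- \frac{53}{5} \approx -10.6$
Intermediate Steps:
$l{\left(m,j \right)} = j$
$U{\left(y,A \right)} = A \left(A + y\right)$
$w{\left(s,d \right)} = \frac{s}{d}$ ($w{\left(s,d \right)} = \frac{2 s}{2 d} = 2 s \frac{1}{2 d} = \frac{s}{d}$)
$w{\left(l{\left(3,2 \right)},U{\left(3,-5 \right)} \right)} \left(-53\right) = \frac{2}{\left(-5\right) \left(-5 + 3\right)} \left(-53\right) = \frac{2}{\left(-5\right) \left(-2\right)} \left(-53\right) = \frac{2}{10} \left(-53\right) = 2 \cdot \frac{1}{10} \left(-53\right) = \frac{1}{5} \left(-53\right) = - \frac{53}{5}$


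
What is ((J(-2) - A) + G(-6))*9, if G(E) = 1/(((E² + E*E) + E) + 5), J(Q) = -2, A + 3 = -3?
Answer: 2565/71 ≈ 36.127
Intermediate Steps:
A = -6 (A = -3 - 3 = -6)
G(E) = 1/(5 + E + 2*E²) (G(E) = 1/(((E² + E²) + E) + 5) = 1/((2*E² + E) + 5) = 1/((E + 2*E²) + 5) = 1/(5 + E + 2*E²))
((J(-2) - A) + G(-6))*9 = ((-2 - 1*(-6)) + 1/(5 - 6 + 2*(-6)²))*9 = ((-2 + 6) + 1/(5 - 6 + 2*36))*9 = (4 + 1/(5 - 6 + 72))*9 = (4 + 1/71)*9 = (285/71)*9 = 2565/71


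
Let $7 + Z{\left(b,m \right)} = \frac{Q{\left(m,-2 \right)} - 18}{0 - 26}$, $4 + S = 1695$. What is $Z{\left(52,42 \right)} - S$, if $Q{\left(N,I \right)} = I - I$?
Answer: $- \frac{22065}{13} \approx -1697.3$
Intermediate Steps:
$Q{\left(N,I \right)} = 0$
$S = 1691$ ($S = -4 + 1695 = 1691$)
$Z{\left(b,m \right)} = - \frac{82}{13}$ ($Z{\left(b,m \right)} = -7 + \frac{0 - 18}{0 - 26} = -7 - \frac{18}{-26} = -7 - - \frac{9}{13} = -7 + \frac{9}{13} = - \frac{82}{13}$)
$Z{\left(52,42 \right)} - S = - \frac{82}{13} - 1691 = - \frac{22065}{13}$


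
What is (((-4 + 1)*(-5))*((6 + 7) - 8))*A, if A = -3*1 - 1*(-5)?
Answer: 150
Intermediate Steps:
A = 2 (A = -3 + 5 = 2)
(((-4 + 1)*(-5))*((6 + 7) - 8))*A = (((-4 + 1)*(-5))*((6 + 7) - 8))*2 = ((-3*(-5))*(13 - 8))*2 = (15*5)*2 = 75*2 = 150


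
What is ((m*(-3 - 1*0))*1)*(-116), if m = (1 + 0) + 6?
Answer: 2436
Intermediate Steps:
m = 7 (m = 1 + 6 = 7)
((m*(-3 - 1*0))*1)*(-116) = ((7*(-3 - 1*0))*1)*(-116) = ((7*(-3 + 0))*1)*(-116) = ((7*(-3))*1)*(-116) = -21*1*(-116) = -21*(-116) = 2436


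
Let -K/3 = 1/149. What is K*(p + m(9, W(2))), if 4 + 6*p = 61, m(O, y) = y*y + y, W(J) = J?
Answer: -93/298 ≈ -0.31208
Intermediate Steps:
m(O, y) = y + y**2 (m(O, y) = y**2 + y = y + y**2)
p = 19/2 (p = -2/3 + (1/6)*61 = -2/3 + 61/6 = 19/2 ≈ 9.5000)
K = -3/149 ≈ -0.020134
K*(p + m(9, W(2))) = -3*(19/2 + 2*(1 + 2))/149 = -3*(19/2 + 2*3)/149 = -3*(19/2 + 6)/149 = -3/149*31/2 = -93/298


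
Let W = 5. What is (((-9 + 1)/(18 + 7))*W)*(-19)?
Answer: 152/5 ≈ 30.400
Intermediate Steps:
(((-9 + 1)/(18 + 7))*W)*(-19) = (((-9 + 1)/(18 + 7))*5)*(-19) = (-8/25*5)*(-19) = (-8*1/25*5)*(-19) = -8/25*5*(-19) = -8/5*(-19) = 152/5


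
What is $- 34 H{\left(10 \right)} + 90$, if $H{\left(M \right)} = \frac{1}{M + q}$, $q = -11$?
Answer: $124$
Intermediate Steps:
$H{\left(M \right)} = \frac{1}{-11 + M}$ ($H{\left(M \right)} = \frac{1}{M - 11} = \frac{1}{-11 + M}$)
$- 34 H{\left(10 \right)} + 90 = - \frac{34}{-11 + 10} + 90 = - \frac{34}{-1} + 90 = \left(-34\right) \left(-1\right) + 90 = 34 + 90 = 124$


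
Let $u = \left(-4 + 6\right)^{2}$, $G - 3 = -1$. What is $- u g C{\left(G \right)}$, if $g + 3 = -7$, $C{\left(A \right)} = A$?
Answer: $80$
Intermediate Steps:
$G = 2$ ($G = 3 - 1 = 2$)
$u = 4$ ($u = 2^{2} = 4$)
$g = -10$ ($g = -3 - 7 = -10$)
$- u g C{\left(G \right)} = - 4 \left(-10\right) 2 = \left(-1\right) \left(-40\right) 2 = 40 \cdot 2 = 80$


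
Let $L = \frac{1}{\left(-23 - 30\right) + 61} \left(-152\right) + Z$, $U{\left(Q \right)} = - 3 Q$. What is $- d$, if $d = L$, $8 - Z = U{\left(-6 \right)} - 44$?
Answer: $-15$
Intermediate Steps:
$Z = 34$ ($Z = 8 - \left(\left(-3\right) \left(-6\right) - 44\right) = 8 - \left(18 - 44\right) = 8 - -26 = 8 + 26 = 34$)
$L = 15$ ($L = \frac{1}{\left(-23 - 30\right) + 61} \left(-152\right) + 34 = \frac{1}{-53 + 61} \left(-152\right) + 34 = \frac{1}{8} \left(-152\right) + 34 = -19 + 34 = 15$)
$d = 15$
$- d = \left(-1\right) 15 = -15$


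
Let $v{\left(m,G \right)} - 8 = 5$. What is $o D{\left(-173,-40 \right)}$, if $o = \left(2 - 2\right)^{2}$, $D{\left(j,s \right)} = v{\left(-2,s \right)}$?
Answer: $0$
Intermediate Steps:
$v{\left(m,G \right)} = 13$ ($v{\left(m,G \right)} = 8 + 5 = 13$)
$D{\left(j,s \right)} = 13$
$o = 0$ ($o = 0^{2} = 0$)
$o D{\left(-173,-40 \right)} = 0 \cdot 13 = 0$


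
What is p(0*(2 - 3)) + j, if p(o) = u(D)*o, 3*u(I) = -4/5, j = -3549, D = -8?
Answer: -3549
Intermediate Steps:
u(I) = -4/15 (u(I) = (-4/5)/3 = (-4*⅕)/3 = (⅓)*(-⅘) = -4/15)
p(o) = -4*o/15
p(0*(2 - 3)) + j = -0*(2 - 3) - 3549 = -0*(-1) - 3549 = -4/15*0 - 3549 = 0 - 3549 = -3549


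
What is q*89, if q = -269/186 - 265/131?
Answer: -7523081/24366 ≈ -308.75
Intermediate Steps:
q = -84529/24366 (q = -269*1/186 - 265*1/131 = -269/186 - 265/131 = -84529/24366 ≈ -3.4691)
q*89 = -84529/24366*89 = -7523081/24366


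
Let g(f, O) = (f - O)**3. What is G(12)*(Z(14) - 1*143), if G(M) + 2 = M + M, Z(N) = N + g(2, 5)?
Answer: -3432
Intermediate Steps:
Z(N) = -27 + N (Z(N) = N - (5 - 1*2)**3 = N - (5 - 2)**3 = N - 1*3**3 = N - 1*27 = N - 27 = -27 + N)
G(M) = -2 + 2*M (G(M) = -2 + (M + M) = -2 + 2*M)
G(12)*(Z(14) - 1*143) = (-2 + 2*12)*((-27 + 14) - 1*143) = (-2 + 24)*(-13 - 143) = 22*(-156) = -3432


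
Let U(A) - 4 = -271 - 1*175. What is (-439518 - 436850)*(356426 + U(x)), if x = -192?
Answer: -311972986112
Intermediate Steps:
U(A) = -442 (U(A) = 4 + (-271 - 1*175) = 4 + (-271 - 175) = 4 - 446 = -442)
(-439518 - 436850)*(356426 + U(x)) = (-439518 - 436850)*(356426 - 442) = -876368*355984 = -311972986112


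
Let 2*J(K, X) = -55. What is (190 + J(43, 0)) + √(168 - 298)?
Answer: 325/2 + I*√130 ≈ 162.5 + 11.402*I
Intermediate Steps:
J(K, X) = -55/2 (J(K, X) = (½)*(-55) = -55/2)
(190 + J(43, 0)) + √(168 - 298) = (190 - 55/2) + √(168 - 298) = 325/2 + √(-130) = 325/2 + I*√130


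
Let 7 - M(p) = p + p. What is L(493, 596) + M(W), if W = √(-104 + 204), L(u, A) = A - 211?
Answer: 372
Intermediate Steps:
L(u, A) = -211 + A
W = 10 (W = √100 = 10)
M(p) = 7 - 2*p (M(p) = 7 - (p + p) = 7 - 2*p)
L(493, 596) + M(W) = (-211 + 596) + (7 - 2*10) = 385 + (7 - 20) = 385 - 13 = 372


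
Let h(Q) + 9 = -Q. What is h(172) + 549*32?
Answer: 17387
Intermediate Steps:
h(Q) = -9 - Q
h(172) + 549*32 = (-9 - 1*172) + 549*32 = (-9 - 172) + 17568 = -181 + 17568 = 17387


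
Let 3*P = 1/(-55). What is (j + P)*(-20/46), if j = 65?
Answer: -21448/759 ≈ -28.258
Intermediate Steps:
P = -1/165 (P = (⅓)/(-55) = (⅓)*(-1/55) = -1/165 ≈ -0.0060606)
(j + P)*(-20/46) = (65 - 1/165)*(-20/46) = 10724*(-20*1/46)/165 = (10724/165)*(-10/23) = -21448/759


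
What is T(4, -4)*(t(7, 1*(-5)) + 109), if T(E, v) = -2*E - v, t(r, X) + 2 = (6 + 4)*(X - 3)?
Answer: -108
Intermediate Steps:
t(r, X) = -32 + 10*X (t(r, X) = -2 + (6 + 4)*(X - 3) = -2 + 10*(-3 + X) = -2 + (-30 + 10*X) = -32 + 10*X)
T(E, v) = -v - 2*E
T(4, -4)*(t(7, 1*(-5)) + 109) = (-1*(-4) - 2*4)*((-32 + 10*(1*(-5))) + 109) = (4 - 8)*((-32 + 10*(-5)) + 109) = -4*((-32 - 50) + 109) = -4*(-82 + 109) = -4*27 = -108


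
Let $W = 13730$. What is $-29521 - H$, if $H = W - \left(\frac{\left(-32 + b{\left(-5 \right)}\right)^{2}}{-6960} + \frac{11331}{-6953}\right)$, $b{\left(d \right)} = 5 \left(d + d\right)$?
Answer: $- \frac{523291517153}{12098220} \approx -43254.0$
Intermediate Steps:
$b{\left(d \right)} = 10 d$ ($b{\left(d \right)} = 5 \cdot 2 d = 10 d$)
$H = \frac{166139964533}{12098220}$ ($H = 13730 - \left(\frac{\left(-32 + 10 \left(-5\right)\right)^{2}}{-6960} + \frac{11331}{-6953}\right) = 13730 - \left(\left(-32 - 50\right)^{2} \left(- \frac{1}{6960}\right) + 11331 \left(- \frac{1}{6953}\right)\right) = 13730 - \left(\left(-82\right)^{2} \left(- \frac{1}{6960}\right) - \frac{11331}{6953}\right) = 13730 - \left(6724 \left(- \frac{1}{6960}\right) - \frac{11331}{6953}\right) = 13730 - \left(- \frac{1681}{1740} - \frac{11331}{6953}\right) = 13730 - - \frac{31403933}{12098220} = 13730 + \frac{31403933}{12098220} = \frac{166139964533}{12098220} \approx 13733.0$)
$-29521 - H = -29521 - \frac{166139964533}{12098220} = - \frac{523291517153}{12098220}$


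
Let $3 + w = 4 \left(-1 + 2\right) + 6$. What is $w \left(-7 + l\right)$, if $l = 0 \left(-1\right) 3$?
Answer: $-49$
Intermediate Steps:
$l = 0$ ($l = 0 \cdot 3 = 0$)
$w = 7$ ($w = -3 + \left(4 \left(-1 + 2\right) + 6\right) = -3 + \left(4 \cdot 1 + 6\right) = -3 + \left(4 + 6\right) = -3 + 10 = 7$)
$w \left(-7 + l\right) = 7 \left(-7 + 0\right) = 7 \left(-7\right) = -49$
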